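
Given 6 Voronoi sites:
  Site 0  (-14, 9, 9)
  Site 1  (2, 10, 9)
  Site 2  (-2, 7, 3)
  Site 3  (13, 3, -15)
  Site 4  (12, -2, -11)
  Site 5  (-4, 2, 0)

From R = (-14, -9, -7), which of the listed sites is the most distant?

Compare squared distances (the ordering matches that of the actual distances):
d²(R, Site 0) = (-14−(-14))² + (-9−9)² + (-7−9)² = 0 + 324 + 256 = 580
d²(R, Site 1) = (-14−2)² + (-9−10)² + (-7−9)² = 256 + 361 + 256 = 873
d²(R, Site 2) = (-14−(-2))² + (-9−7)² + (-7−3)² = 144 + 256 + 100 = 500
d²(R, Site 3) = (-14−13)² + (-9−3)² + (-7−(-15))² = 729 + 144 + 64 = 937
d²(R, Site 4) = (-14−12)² + (-9−(-2))² + (-7−(-11))² = 676 + 49 + 16 = 741
d²(R, Site 5) = (-14−(-4))² + (-9−2)² + (-7−0)² = 100 + 121 + 49 = 270
The largest is to Site 3.

Site 3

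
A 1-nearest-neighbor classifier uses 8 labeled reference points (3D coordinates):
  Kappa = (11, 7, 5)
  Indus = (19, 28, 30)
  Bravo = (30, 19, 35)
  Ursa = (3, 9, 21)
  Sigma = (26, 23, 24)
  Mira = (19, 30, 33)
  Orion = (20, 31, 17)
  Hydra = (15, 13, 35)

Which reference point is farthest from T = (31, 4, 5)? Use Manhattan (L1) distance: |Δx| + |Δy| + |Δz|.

Mira

d(T, Kappa) = 20 + 3 + 0 = 23
d(T, Indus) = 12 + 24 + 25 = 61
d(T, Bravo) = 1 + 15 + 30 = 46
d(T, Ursa) = 28 + 5 + 16 = 49
d(T, Sigma) = 5 + 19 + 19 = 43
d(T, Mira) = 12 + 26 + 28 = 66
d(T, Orion) = 11 + 27 + 12 = 50
d(T, Hydra) = 16 + 9 + 30 = 55
The largest is to Mira.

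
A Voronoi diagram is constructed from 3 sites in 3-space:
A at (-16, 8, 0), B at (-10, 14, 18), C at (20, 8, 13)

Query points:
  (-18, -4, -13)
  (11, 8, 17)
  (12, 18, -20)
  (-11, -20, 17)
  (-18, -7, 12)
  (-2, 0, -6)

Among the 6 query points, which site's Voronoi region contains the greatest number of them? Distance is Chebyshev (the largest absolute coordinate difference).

A

(-18, -4, -13) — d to each: A:13, B:31, C:38 → nearest is A
(11, 8, 17) — d to each: A:27, B:21, C:9 → nearest is C
(12, 18, -20) — d to each: A:28, B:38, C:33 → nearest is A
(-11, -20, 17) — d to each: A:28, B:34, C:31 → nearest is A
(-18, -7, 12) — d to each: A:15, B:21, C:38 → nearest is A
(-2, 0, -6) — d to each: A:14, B:24, C:22 → nearest is A
Tally — A:5, C:1. A captures the most (5).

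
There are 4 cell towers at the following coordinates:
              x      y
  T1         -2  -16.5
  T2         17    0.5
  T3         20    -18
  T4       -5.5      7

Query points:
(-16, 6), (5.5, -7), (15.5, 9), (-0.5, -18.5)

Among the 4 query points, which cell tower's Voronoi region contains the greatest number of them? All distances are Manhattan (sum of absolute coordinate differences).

T1

(-16, 6) — d to each: T1:36.5, T2:38.5, T3:60, T4:11.5 → nearest is T4
(5.5, -7) — d to each: T1:17, T2:19, T3:25.5, T4:25 → nearest is T1
(15.5, 9) — d to each: T1:43, T2:10, T3:31.5, T4:23 → nearest is T2
(-0.5, -18.5) — d to each: T1:3.5, T2:36.5, T3:21, T4:30.5 → nearest is T1
Tally — T1:2, T2:1, T4:1. T1 captures the most (2).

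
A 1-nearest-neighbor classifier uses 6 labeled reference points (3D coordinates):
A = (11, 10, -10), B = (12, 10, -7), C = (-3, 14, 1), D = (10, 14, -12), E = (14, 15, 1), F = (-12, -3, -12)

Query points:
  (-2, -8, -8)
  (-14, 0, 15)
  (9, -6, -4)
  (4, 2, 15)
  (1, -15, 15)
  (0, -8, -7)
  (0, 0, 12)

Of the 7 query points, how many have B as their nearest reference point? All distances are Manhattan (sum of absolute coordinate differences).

(-2, -8, -8) — d to each: A:33, B:33, C:32, D:38, E:48, F:19 → nearest is F
(-14, 0, 15) — d to each: A:60, B:58, C:39, D:65, E:57, F:32 → nearest is F
(9, -6, -4) — d to each: A:24, B:22, C:37, D:29, E:31, F:32 → nearest is B
(4, 2, 15) — d to each: A:40, B:38, C:33, D:45, E:37, F:48 → nearest is C
(1, -15, 15) — d to each: A:60, B:58, C:47, D:65, E:57, F:52 → nearest is C
(0, -8, -7) — d to each: A:32, B:30, C:33, D:37, E:45, F:22 → nearest is F
(0, 0, 12) — d to each: A:43, B:41, C:28, D:48, E:40, F:39 → nearest is C
1 of the 7 points has B as nearest.

1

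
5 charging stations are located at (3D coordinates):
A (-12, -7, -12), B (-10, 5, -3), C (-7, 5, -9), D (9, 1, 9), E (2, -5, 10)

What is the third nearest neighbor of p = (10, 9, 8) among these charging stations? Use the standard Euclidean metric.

B

Since √ is increasing, it suffices to compare squared distances:
|pA|² = (10−(-12))² + (9−(-7))² + (8−(-12))² = 484 + 256 + 400 = 1140
|pB|² = (10−(-10))² + (9−5)² + (8−(-3))² = 400 + 16 + 121 = 537
|pC|² = (10−(-7))² + (9−5)² + (8−(-9))² = 289 + 16 + 289 = 594
|pD|² = (10−9)² + (9−1)² + (8−9)² = 1 + 64 + 1 = 66
|pE|² = (10−2)² + (9−(-5))² + (8−10)² = 64 + 196 + 4 = 264
Sorted ascending: D, E, B, C, … — the third-nearest is B.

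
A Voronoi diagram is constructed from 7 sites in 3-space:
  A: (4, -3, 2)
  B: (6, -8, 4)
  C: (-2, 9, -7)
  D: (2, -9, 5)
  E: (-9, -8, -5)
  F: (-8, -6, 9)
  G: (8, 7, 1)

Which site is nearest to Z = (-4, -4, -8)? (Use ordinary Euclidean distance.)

Squared Euclidean distances:
|ZA|² = (-4−4)² + (-4−(-3))² + (-8−2)² = 64 + 1 + 100 = 165
|ZB|² = (-4−6)² + (-4−(-8))² + (-8−4)² = 100 + 16 + 144 = 260
|ZC|² = (-4−(-2))² + (-4−9)² + (-8−(-7))² = 4 + 169 + 1 = 174
|ZD|² = (-4−2)² + (-4−(-9))² + (-8−5)² = 36 + 25 + 169 = 230
|ZE|² = (-4−(-9))² + (-4−(-8))² + (-8−(-5))² = 25 + 16 + 9 = 50
|ZF|² = (-4−(-8))² + (-4−(-6))² + (-8−9)² = 16 + 4 + 289 = 309
|ZG|² = (-4−8)² + (-4−7)² + (-8−1)² = 144 + 121 + 81 = 346
Minimum is at E.

E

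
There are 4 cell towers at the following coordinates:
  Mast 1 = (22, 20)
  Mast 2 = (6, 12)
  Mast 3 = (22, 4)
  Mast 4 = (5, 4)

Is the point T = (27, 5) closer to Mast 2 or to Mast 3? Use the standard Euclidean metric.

Mast 3

Compare squared distances:
d²(T, Mast 2) = (27−6)² + (5−12)² = 441 + 49 = 490
d²(T, Mast 3) = (27−22)² + (5−4)² = 25 + 1 = 26
490 > 26, so Mast 3 is closer.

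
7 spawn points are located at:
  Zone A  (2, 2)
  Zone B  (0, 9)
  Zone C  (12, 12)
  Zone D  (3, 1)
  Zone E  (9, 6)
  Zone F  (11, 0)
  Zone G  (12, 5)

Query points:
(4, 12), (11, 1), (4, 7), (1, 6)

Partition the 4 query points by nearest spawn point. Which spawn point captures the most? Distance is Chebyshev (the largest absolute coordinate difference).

Zone B

(4, 12) — d to each: Zone A:10, Zone B:4, Zone C:8, Zone D:11, Zone E:6, Zone F:12, Zone G:8 → nearest is Zone B
(11, 1) — d to each: Zone A:9, Zone B:11, Zone C:11, Zone D:8, Zone E:5, Zone F:1, Zone G:4 → nearest is Zone F
(4, 7) — d to each: Zone A:5, Zone B:4, Zone C:8, Zone D:6, Zone E:5, Zone F:7, Zone G:8 → nearest is Zone B
(1, 6) — d to each: Zone A:4, Zone B:3, Zone C:11, Zone D:5, Zone E:8, Zone F:10, Zone G:11 → nearest is Zone B
Tally — Zone B:3, Zone F:1. Zone B captures the most (3).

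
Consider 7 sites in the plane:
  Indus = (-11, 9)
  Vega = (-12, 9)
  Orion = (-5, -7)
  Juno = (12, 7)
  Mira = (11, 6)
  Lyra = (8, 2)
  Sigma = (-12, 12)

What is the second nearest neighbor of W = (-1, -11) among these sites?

Squared Euclidean distances:
d²(W, Indus) = (-1−(-11))² + (-11−9)² = 100 + 400 = 500
d²(W, Vega) = (-1−(-12))² + (-11−9)² = 121 + 400 = 521
d²(W, Orion) = (-1−(-5))² + (-11−(-7))² = 16 + 16 = 32
d²(W, Juno) = (-1−12)² + (-11−7)² = 169 + 324 = 493
d²(W, Mira) = (-1−11)² + (-11−6)² = 144 + 289 = 433
d²(W, Lyra) = (-1−8)² + (-11−2)² = 81 + 169 = 250
d²(W, Sigma) = (-1−(-12))² + (-11−12)² = 121 + 529 = 650
Sorted ascending: Orion, Lyra, Mira, … — the second-nearest is Lyra.

Lyra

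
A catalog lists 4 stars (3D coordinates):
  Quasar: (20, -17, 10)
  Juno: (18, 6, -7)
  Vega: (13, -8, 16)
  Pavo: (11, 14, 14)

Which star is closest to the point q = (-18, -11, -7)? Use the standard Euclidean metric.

Squared Euclidean distances:
d²(q, Quasar) = 1444 + 36 + 289 = 1769
d²(q, Juno) = 1296 + 289 + 0 = 1585
d²(q, Vega) = 961 + 9 + 529 = 1499
d²(q, Pavo) = 841 + 625 + 441 = 1907
Minimum is at Vega.

Vega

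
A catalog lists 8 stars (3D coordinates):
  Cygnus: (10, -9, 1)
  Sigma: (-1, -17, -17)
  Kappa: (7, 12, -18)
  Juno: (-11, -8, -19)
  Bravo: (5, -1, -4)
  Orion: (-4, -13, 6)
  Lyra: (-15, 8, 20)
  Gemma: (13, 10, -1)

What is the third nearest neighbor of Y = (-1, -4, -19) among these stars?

Compare squared distances (the ordering matches that of the actual distances):
d²(Y, Cygnus) = 121 + 25 + 400 = 546
d²(Y, Sigma) = 0 + 169 + 4 = 173
d²(Y, Kappa) = 64 + 256 + 1 = 321
d²(Y, Juno) = 100 + 16 + 0 = 116
d²(Y, Bravo) = 36 + 9 + 225 = 270
d²(Y, Orion) = 9 + 81 + 625 = 715
d²(Y, Lyra) = 196 + 144 + 1521 = 1861
d²(Y, Gemma) = 196 + 196 + 324 = 716
Sorted ascending: Juno, Sigma, Bravo, Kappa, … — the third-nearest is Bravo.

Bravo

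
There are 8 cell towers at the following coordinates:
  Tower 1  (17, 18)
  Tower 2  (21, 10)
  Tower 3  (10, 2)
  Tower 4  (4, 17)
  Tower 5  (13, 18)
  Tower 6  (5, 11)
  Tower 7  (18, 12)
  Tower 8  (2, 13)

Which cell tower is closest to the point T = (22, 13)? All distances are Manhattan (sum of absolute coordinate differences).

Tower 2

d(T, Tower 1) = |22−17| + |13−18| = 5 + 5 = 10
d(T, Tower 2) = |22−21| + |13−10| = 1 + 3 = 4
d(T, Tower 3) = |22−10| + |13−2| = 12 + 11 = 23
d(T, Tower 4) = |22−4| + |13−17| = 18 + 4 = 22
d(T, Tower 5) = |22−13| + |13−18| = 9 + 5 = 14
d(T, Tower 6) = |22−5| + |13−11| = 17 + 2 = 19
d(T, Tower 7) = |22−18| + |13−12| = 4 + 1 = 5
d(T, Tower 8) = |22−2| + |13−13| = 20 + 0 = 20
The smallest is to Tower 2, so T lies in the Voronoi region of Tower 2.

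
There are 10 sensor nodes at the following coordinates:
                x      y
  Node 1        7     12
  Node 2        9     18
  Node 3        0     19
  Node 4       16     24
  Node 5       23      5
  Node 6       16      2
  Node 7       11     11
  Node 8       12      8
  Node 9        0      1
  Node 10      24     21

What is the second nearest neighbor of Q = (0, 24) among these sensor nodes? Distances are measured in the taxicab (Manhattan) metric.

d(Q, Node 1) = 7 + 12 = 19
d(Q, Node 2) = 9 + 6 = 15
d(Q, Node 3) = 0 + 5 = 5
d(Q, Node 4) = 16 + 0 = 16
d(Q, Node 5) = 23 + 19 = 42
d(Q, Node 6) = 16 + 22 = 38
d(Q, Node 7) = 11 + 13 = 24
d(Q, Node 8) = 12 + 16 = 28
d(Q, Node 9) = 0 + 23 = 23
d(Q, Node 10) = 24 + 3 = 27
Sorted ascending: Node 3, Node 2, Node 4, … — the second-nearest is Node 2.

Node 2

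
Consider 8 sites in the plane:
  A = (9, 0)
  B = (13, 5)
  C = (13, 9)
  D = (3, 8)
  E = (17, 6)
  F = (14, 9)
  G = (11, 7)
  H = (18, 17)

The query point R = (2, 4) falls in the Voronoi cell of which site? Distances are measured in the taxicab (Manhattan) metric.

d(R,A) = |2−9| + |4−0| = 7 + 4 = 11
d(R,B) = |2−13| + |4−5| = 11 + 1 = 12
d(R,C) = |2−13| + |4−9| = 11 + 5 = 16
d(R,D) = |2−3| + |4−8| = 1 + 4 = 5
d(R,E) = |2−17| + |4−6| = 15 + 2 = 17
d(R,F) = |2−14| + |4−9| = 12 + 5 = 17
d(R,G) = |2−11| + |4−7| = 9 + 3 = 12
d(R,H) = |2−18| + |4−17| = 16 + 13 = 29
The smallest is to D, so R lies in the Voronoi region of D.

D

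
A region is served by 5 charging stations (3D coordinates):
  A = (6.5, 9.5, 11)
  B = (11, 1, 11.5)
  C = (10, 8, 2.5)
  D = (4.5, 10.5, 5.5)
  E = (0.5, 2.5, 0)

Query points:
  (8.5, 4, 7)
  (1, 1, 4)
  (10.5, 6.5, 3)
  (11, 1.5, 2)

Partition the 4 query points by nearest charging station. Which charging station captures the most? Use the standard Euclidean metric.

C

(8.5, 4, 7) — d² to each: A:50.25, B:35.5, C:38.5, D:60.5, E:115.25 → nearest is B
(1, 1, 4) — d² to each: A:151.5, B:156.25, C:132.25, D:104.75, E:18.5 → nearest is E
(10.5, 6.5, 3) — d² to each: A:89, B:102.75, C:2.75, D:58.25, E:125 → nearest is C
(11, 1.5, 2) — d² to each: A:165.25, B:90.5, C:43.5, D:135.5, E:115.25 → nearest is C
Tally — B:1, C:2, E:1. C captures the most (2).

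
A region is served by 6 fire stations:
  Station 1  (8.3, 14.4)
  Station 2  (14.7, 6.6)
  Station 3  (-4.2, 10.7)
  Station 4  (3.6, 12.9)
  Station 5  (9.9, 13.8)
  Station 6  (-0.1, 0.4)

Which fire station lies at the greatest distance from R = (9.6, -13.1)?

Station 1

Since √ is increasing, it suffices to compare squared distances:
d²(R, Station 1) = 1.69 + 756.25 = 757.94
d²(R, Station 2) = 26.01 + 388.09 = 414.1
d²(R, Station 3) = 190.44 + 566.44 = 756.88
d²(R, Station 4) = 36 + 676 = 712
d²(R, Station 5) = 0.09 + 723.61 = 723.7
d²(R, Station 6) = 94.09 + 182.25 = 276.34
The largest is to Station 1.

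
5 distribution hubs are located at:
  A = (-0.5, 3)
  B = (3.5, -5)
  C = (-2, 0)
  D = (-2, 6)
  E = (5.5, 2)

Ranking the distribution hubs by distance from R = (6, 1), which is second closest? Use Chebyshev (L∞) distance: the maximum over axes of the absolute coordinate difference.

B

d(R,A) = max(6.5, 2) = 6.5
d(R,B) = max(2.5, 6) = 6
d(R,C) = max(8, 1) = 8
d(R,D) = max(8, 5) = 8
d(R,E) = max(0.5, 1) = 1
Sorted ascending: E, B, A, … — the second-nearest is B.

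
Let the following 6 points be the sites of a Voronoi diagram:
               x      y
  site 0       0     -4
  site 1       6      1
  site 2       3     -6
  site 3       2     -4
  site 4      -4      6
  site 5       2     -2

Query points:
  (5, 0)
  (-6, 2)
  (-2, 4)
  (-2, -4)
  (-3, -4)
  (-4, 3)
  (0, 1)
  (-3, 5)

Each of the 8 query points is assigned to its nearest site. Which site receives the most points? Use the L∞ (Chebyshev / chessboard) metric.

(5, 0) — d to each: site 0:5, site 1:1, site 2:6, site 3:4, site 4:9, site 5:3 → nearest is site 1
(-6, 2) — d to each: site 0:6, site 1:12, site 2:9, site 3:8, site 4:4, site 5:8 → nearest is site 4
(-2, 4) — d to each: site 0:8, site 1:8, site 2:10, site 3:8, site 4:2, site 5:6 → nearest is site 4
(-2, -4) — d to each: site 0:2, site 1:8, site 2:5, site 3:4, site 4:10, site 5:4 → nearest is site 0
(-3, -4) — d to each: site 0:3, site 1:9, site 2:6, site 3:5, site 4:10, site 5:5 → nearest is site 0
(-4, 3) — d to each: site 0:7, site 1:10, site 2:9, site 3:7, site 4:3, site 5:6 → nearest is site 4
(0, 1) — d to each: site 0:5, site 1:6, site 2:7, site 3:5, site 4:5, site 5:3 → nearest is site 5
(-3, 5) — d to each: site 0:9, site 1:9, site 2:11, site 3:9, site 4:1, site 5:7 → nearest is site 4
Tally — site 0:2, site 1:1, site 4:4, site 5:1. site 4 captures the most (4).

site 4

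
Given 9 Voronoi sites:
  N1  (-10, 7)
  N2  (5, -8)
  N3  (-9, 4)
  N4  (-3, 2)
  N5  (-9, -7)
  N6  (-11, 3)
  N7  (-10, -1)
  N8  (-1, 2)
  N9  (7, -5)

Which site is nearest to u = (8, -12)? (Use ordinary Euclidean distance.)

N2

Since √ is increasing, it suffices to compare squared distances:
|uN1|² = 324 + 361 = 685
|uN2|² = 9 + 16 = 25
|uN3|² = 289 + 256 = 545
|uN4|² = 121 + 196 = 317
|uN5|² = 289 + 25 = 314
|uN6|² = 361 + 225 = 586
|uN7|² = 324 + 121 = 445
|uN8|² = 81 + 196 = 277
|uN9|² = 1 + 49 = 50
Minimum is at N2.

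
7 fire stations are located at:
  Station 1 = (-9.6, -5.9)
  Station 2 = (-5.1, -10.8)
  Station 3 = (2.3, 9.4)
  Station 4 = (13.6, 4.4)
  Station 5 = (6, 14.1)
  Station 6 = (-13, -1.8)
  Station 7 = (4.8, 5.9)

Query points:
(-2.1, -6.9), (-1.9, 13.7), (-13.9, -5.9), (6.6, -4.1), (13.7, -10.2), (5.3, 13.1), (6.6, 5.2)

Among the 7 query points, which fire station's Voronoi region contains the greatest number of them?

Station 7

(-2.1, -6.9) — d² to each: Station 1:57.25, Station 2:24.21, Station 3:285.05, Station 4:374.18, Station 5:506.61, Station 6:144.82, Station 7:211.45 → nearest is Station 2
(-1.9, 13.7) — d² to each: Station 1:443.45, Station 2:610.49, Station 3:36.13, Station 4:326.74, Station 5:62.57, Station 6:363.46, Station 7:105.73 → nearest is Station 3
(-13.9, -5.9) — d² to each: Station 1:18.49, Station 2:101.45, Station 3:496.53, Station 4:862.34, Station 5:796.01, Station 6:17.62, Station 7:488.93 → nearest is Station 6
(6.6, -4.1) — d² to each: Station 1:265.68, Station 2:181.78, Station 3:200.74, Station 4:121.25, Station 5:331.6, Station 6:389.45, Station 7:103.24 → nearest is Station 7
(13.7, -10.2) — d² to each: Station 1:561.38, Station 2:353.8, Station 3:514.12, Station 4:213.17, Station 5:649.78, Station 6:783.45, Station 7:338.42 → nearest is Station 4
(5.3, 13.1) — d² to each: Station 1:583.01, Station 2:679.37, Station 3:22.69, Station 4:144.58, Station 5:1.49, Station 6:556.9, Station 7:52.09 → nearest is Station 5
(6.6, 5.2) — d² to each: Station 1:385.65, Station 2:392.89, Station 3:36.13, Station 4:49.64, Station 5:79.57, Station 6:433.16, Station 7:3.73 → nearest is Station 7
Tally — Station 2:1, Station 3:1, Station 4:1, Station 5:1, Station 6:1, Station 7:2. Station 7 captures the most (2).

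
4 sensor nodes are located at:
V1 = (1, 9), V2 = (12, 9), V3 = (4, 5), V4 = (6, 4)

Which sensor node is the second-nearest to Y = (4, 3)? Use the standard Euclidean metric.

V4

Compare squared distances (the ordering matches that of the actual distances):
|YV1|² = (4−1)² + (3−9)² = 9 + 36 = 45
|YV2|² = (4−12)² + (3−9)² = 64 + 36 = 100
|YV3|² = (4−4)² + (3−5)² = 0 + 4 = 4
|YV4|² = (4−6)² + (3−4)² = 4 + 1 = 5
Sorted ascending: V3, V4, V1, … — the second-nearest is V4.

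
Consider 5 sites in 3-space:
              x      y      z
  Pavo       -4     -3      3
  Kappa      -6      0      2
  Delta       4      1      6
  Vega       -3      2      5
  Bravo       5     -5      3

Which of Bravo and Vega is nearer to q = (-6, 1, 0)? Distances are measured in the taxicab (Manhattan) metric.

d(q, Bravo) = |-6−5| + |1−(-5)| + |0−3| = 11 + 6 + 3 = 20
d(q, Vega) = |-6−(-3)| + |1−2| + |0−5| = 3 + 1 + 5 = 9
20 > 9, so Vega is closer.

Vega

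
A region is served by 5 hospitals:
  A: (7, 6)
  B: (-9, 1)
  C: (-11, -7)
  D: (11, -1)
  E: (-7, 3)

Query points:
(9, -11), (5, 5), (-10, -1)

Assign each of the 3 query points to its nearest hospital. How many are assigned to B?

(9, -11) — d² to each: A:293, B:468, C:416, D:104, E:452 → nearest is D
(5, 5) — d² to each: A:5, B:212, C:400, D:72, E:148 → nearest is A
(-10, -1) — d² to each: A:338, B:5, C:37, D:441, E:25 → nearest is B
1 of the 3 points has B as nearest.

1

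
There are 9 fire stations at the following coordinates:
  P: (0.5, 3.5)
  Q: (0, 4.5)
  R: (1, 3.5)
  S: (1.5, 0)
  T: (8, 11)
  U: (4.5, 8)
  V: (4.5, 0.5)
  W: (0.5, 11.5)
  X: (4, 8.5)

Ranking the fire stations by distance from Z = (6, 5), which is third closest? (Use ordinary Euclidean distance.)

V

Compare squared distances (the ordering matches that of the actual distances):
|ZP|² = (6−0.5)² + (5−3.5)² = 30.25 + 2.25 = 32.5
|ZQ|² = (6−0)² + (5−4.5)² = 36 + 0.25 = 36.25
|ZR|² = (6−1)² + (5−3.5)² = 25 + 2.25 = 27.25
|ZS|² = (6−1.5)² + (5−0)² = 20.25 + 25 = 45.25
|ZT|² = (6−8)² + (5−11)² = 4 + 36 = 40
|ZU|² = (6−4.5)² + (5−8)² = 2.25 + 9 = 11.25
|ZV|² = (6−4.5)² + (5−0.5)² = 2.25 + 20.25 = 22.5
|ZW|² = (6−0.5)² + (5−11.5)² = 30.25 + 42.25 = 72.5
|ZX|² = (6−4)² + (5−8.5)² = 4 + 12.25 = 16.25
Sorted ascending: U, X, V, R, … — the third-nearest is V.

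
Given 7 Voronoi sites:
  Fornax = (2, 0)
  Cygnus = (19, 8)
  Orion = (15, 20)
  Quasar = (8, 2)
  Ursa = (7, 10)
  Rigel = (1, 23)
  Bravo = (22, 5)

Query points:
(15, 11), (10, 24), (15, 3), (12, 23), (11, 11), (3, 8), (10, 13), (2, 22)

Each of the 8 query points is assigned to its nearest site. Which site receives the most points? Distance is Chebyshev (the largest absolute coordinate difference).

(15, 11) — d to each: Fornax:13, Cygnus:4, Orion:9, Quasar:9, Ursa:8, Rigel:14, Bravo:7 → nearest is Cygnus
(10, 24) — d to each: Fornax:24, Cygnus:16, Orion:5, Quasar:22, Ursa:14, Rigel:9, Bravo:19 → nearest is Orion
(15, 3) — d to each: Fornax:13, Cygnus:5, Orion:17, Quasar:7, Ursa:8, Rigel:20, Bravo:7 → nearest is Cygnus
(12, 23) — d to each: Fornax:23, Cygnus:15, Orion:3, Quasar:21, Ursa:13, Rigel:11, Bravo:18 → nearest is Orion
(11, 11) — d to each: Fornax:11, Cygnus:8, Orion:9, Quasar:9, Ursa:4, Rigel:12, Bravo:11 → nearest is Ursa
(3, 8) — d to each: Fornax:8, Cygnus:16, Orion:12, Quasar:6, Ursa:4, Rigel:15, Bravo:19 → nearest is Ursa
(10, 13) — d to each: Fornax:13, Cygnus:9, Orion:7, Quasar:11, Ursa:3, Rigel:10, Bravo:12 → nearest is Ursa
(2, 22) — d to each: Fornax:22, Cygnus:17, Orion:13, Quasar:20, Ursa:12, Rigel:1, Bravo:20 → nearest is Rigel
Tally — Cygnus:2, Orion:2, Ursa:3, Rigel:1. Ursa captures the most (3).

Ursa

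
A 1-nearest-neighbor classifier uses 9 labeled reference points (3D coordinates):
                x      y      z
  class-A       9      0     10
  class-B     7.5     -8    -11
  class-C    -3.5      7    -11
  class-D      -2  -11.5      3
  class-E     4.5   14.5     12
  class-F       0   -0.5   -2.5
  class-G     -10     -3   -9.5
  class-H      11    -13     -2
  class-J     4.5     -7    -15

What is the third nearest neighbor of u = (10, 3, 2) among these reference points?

class-E

Since √ is increasing, it suffices to compare squared distances:
d²(u, class-A) = 1 + 9 + 64 = 74
d²(u, class-B) = 6.25 + 121 + 169 = 296.25
d²(u, class-C) = 182.25 + 16 + 169 = 367.25
d²(u, class-D) = 144 + 210.25 + 1 = 355.25
d²(u, class-E) = 30.25 + 132.25 + 100 = 262.5
d²(u, class-F) = 100 + 12.25 + 20.25 = 132.5
d²(u, class-G) = 400 + 36 + 132.25 = 568.25
d²(u, class-H) = 1 + 256 + 16 = 273
d²(u, class-J) = 30.25 + 100 + 289 = 419.25
Sorted ascending: class-A, class-F, class-E, class-H, … — the third-nearest is class-E.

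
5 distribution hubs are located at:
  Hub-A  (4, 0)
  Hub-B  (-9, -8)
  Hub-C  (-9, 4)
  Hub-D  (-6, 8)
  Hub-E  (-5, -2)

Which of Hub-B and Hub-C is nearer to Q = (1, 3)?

Hub-C

Compare squared distances:
d²(Q, Hub-B) = (1−(-9))² + (3−(-8))² = 100 + 121 = 221
d²(Q, Hub-C) = (1−(-9))² + (3−4)² = 100 + 1 = 101
221 > 101, so Hub-C is closer.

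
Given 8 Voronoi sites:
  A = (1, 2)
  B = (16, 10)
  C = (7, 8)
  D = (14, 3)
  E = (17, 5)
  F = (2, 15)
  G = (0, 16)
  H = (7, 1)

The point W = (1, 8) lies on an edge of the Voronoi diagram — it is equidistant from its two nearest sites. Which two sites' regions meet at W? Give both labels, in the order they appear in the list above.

Squared distances from W to each site:
|WA|² = (1−1)² + (8−2)² = 0 + 36 = 36
|WB|² = (1−16)² + (8−10)² = 225 + 4 = 229
|WC|² = (1−7)² + (8−8)² = 36 + 0 = 36
|WD|² = (1−14)² + (8−3)² = 169 + 25 = 194
|WE|² = (1−17)² + (8−5)² = 256 + 9 = 265
|WF|² = (1−2)² + (8−15)² = 1 + 49 = 50
|WG|² = (1−0)² + (8−16)² = 1 + 64 = 65
|WH|² = (1−7)² + (8−1)² = 36 + 49 = 85
W is equidistant from A and C (both at squared distance 36), and every other site is strictly farther — so W lies on the A–C Voronoi edge.

A and C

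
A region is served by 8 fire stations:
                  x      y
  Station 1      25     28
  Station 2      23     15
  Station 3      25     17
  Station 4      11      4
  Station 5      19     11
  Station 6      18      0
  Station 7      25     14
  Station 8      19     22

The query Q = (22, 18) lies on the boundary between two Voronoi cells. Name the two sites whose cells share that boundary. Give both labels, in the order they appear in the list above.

Station 2 and Station 3

Squared distances from Q to each site:
d²(Q, Station 1) = (22−25)² + (18−28)² = 9 + 100 = 109
d²(Q, Station 2) = (22−23)² + (18−15)² = 1 + 9 = 10
d²(Q, Station 3) = (22−25)² + (18−17)² = 9 + 1 = 10
d²(Q, Station 4) = (22−11)² + (18−4)² = 121 + 196 = 317
d²(Q, Station 5) = (22−19)² + (18−11)² = 9 + 49 = 58
d²(Q, Station 6) = (22−18)² + (18−0)² = 16 + 324 = 340
d²(Q, Station 7) = (22−25)² + (18−14)² = 9 + 16 = 25
d²(Q, Station 8) = (22−19)² + (18−22)² = 9 + 16 = 25
Q is equidistant from Station 2 and Station 3 (both at squared distance 10), and every other site is strictly farther — so Q lies on the Station 2–Station 3 Voronoi edge.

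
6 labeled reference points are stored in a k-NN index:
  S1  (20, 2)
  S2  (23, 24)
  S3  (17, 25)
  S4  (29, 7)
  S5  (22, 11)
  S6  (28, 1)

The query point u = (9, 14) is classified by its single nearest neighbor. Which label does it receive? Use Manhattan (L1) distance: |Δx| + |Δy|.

S5

d(u,S1) = |9−20| + |14−2| = 11 + 12 = 23
d(u,S2) = |9−23| + |14−24| = 14 + 10 = 24
d(u,S3) = |9−17| + |14−25| = 8 + 11 = 19
d(u,S4) = |9−29| + |14−7| = 20 + 7 = 27
d(u,S5) = |9−22| + |14−11| = 13 + 3 = 16
d(u,S6) = |9−28| + |14−1| = 19 + 13 = 32
S5 is nearest.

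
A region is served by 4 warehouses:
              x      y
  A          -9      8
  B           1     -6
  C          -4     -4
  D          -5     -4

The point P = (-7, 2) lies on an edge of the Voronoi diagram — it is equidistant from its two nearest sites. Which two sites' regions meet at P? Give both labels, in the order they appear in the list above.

Squared distances from P to each site:
|PA|² = (-7−(-9))² + (2−8)² = 4 + 36 = 40
|PB|² = (-7−1)² + (2−(-6))² = 64 + 64 = 128
|PC|² = (-7−(-4))² + (2−(-4))² = 9 + 36 = 45
|PD|² = (-7−(-5))² + (2−(-4))² = 4 + 36 = 40
P is equidistant from A and D (both at squared distance 40), and every other site is strictly farther — so P lies on the A–D Voronoi edge.

A and D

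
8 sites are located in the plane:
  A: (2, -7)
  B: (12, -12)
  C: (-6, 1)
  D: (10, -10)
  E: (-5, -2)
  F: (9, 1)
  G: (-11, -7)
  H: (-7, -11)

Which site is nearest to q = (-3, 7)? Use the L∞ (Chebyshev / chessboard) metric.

C

d(q,A) = max(5, 14) = 14
d(q,B) = max(15, 19) = 19
d(q,C) = max(3, 6) = 6
d(q,D) = max(13, 17) = 17
d(q,E) = max(2, 9) = 9
d(q,F) = max(12, 6) = 12
d(q,G) = max(8, 14) = 14
d(q,H) = max(4, 18) = 18
Minimum is at C.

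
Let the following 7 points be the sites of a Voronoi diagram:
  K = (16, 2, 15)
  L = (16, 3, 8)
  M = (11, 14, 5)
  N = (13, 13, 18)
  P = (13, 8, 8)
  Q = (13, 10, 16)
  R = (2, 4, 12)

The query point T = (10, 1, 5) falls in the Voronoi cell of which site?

Compare squared distances (the ordering matches that of the actual distances):
|TK|² = (10−16)² + (1−2)² + (5−15)² = 36 + 1 + 100 = 137
|TL|² = (10−16)² + (1−3)² + (5−8)² = 36 + 4 + 9 = 49
|TM|² = (10−11)² + (1−14)² + (5−5)² = 1 + 169 + 0 = 170
|TN|² = (10−13)² + (1−13)² + (5−18)² = 9 + 144 + 169 = 322
|TP|² = (10−13)² + (1−8)² + (5−8)² = 9 + 49 + 9 = 67
|TQ|² = (10−13)² + (1−10)² + (5−16)² = 9 + 81 + 121 = 211
|TR|² = (10−2)² + (1−4)² + (5−12)² = 64 + 9 + 49 = 122
L is nearest.

L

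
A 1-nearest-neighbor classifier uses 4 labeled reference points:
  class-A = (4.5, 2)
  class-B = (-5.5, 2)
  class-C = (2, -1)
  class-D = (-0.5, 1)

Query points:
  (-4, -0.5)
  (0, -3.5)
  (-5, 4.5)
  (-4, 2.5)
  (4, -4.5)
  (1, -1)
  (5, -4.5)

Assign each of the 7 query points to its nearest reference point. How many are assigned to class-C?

(-4, -0.5) — d² to each: class-A:78.5, class-B:8.5, class-C:36.25, class-D:14.5 → nearest is class-B
(0, -3.5) — d² to each: class-A:50.5, class-B:60.5, class-C:10.25, class-D:20.5 → nearest is class-C
(-5, 4.5) — d² to each: class-A:96.5, class-B:6.5, class-C:79.25, class-D:32.5 → nearest is class-B
(-4, 2.5) — d² to each: class-A:72.5, class-B:2.5, class-C:48.25, class-D:14.5 → nearest is class-B
(4, -4.5) — d² to each: class-A:42.5, class-B:132.5, class-C:16.25, class-D:50.5 → nearest is class-C
(1, -1) — d² to each: class-A:21.25, class-B:51.25, class-C:1, class-D:6.25 → nearest is class-C
(5, -4.5) — d² to each: class-A:42.5, class-B:152.5, class-C:21.25, class-D:60.5 → nearest is class-C
4 of the 7 points have class-C as nearest.

4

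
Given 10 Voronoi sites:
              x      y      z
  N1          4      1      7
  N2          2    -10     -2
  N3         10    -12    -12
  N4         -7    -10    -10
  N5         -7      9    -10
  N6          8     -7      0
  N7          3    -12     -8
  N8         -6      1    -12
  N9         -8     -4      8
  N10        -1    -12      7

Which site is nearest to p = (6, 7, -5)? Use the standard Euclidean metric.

Since √ is increasing, it suffices to compare squared distances:
|pN1|² = 4 + 36 + 144 = 184
|pN2|² = 16 + 289 + 9 = 314
|pN3|² = 16 + 361 + 49 = 426
|pN4|² = 169 + 289 + 25 = 483
|pN5|² = 169 + 4 + 25 = 198
|pN6|² = 4 + 196 + 25 = 225
|pN7|² = 9 + 361 + 9 = 379
|pN8|² = 144 + 36 + 49 = 229
|pN9|² = 196 + 121 + 169 = 486
d²(p, N10) = 49 + 361 + 144 = 554
The smallest is to N1, so p lies in the Voronoi region of N1.

N1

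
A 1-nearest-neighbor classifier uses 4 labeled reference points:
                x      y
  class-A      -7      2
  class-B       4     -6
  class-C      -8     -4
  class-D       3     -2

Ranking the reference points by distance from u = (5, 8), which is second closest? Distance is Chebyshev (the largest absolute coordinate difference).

d(u, class-A) = max(12, 6) = 12
d(u, class-B) = max(1, 14) = 14
d(u, class-C) = max(13, 12) = 13
d(u, class-D) = max(2, 10) = 10
Sorted ascending: class-D, class-A, class-C, … — the second-nearest is class-A.

class-A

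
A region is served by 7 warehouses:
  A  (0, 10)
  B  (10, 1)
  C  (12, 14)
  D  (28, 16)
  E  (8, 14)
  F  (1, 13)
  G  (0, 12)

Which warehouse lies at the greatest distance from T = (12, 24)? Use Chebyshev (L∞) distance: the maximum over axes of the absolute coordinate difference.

B

d(T,A) = max(12, 14) = 14
d(T,B) = max(2, 23) = 23
d(T,C) = max(0, 10) = 10
d(T,D) = max(16, 8) = 16
d(T,E) = max(4, 10) = 10
d(T,F) = max(11, 11) = 11
d(T,G) = max(12, 12) = 12
The largest is to B.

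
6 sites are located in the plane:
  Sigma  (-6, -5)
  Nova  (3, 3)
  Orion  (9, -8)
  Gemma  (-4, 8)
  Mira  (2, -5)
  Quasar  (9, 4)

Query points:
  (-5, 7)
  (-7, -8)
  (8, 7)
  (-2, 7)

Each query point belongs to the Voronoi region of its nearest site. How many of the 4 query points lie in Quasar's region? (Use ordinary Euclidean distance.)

(-5, 7) — d² to each: Sigma:145, Nova:80, Orion:421, Gemma:2, Mira:193, Quasar:205 → nearest is Gemma
(-7, -8) — d² to each: Sigma:10, Nova:221, Orion:256, Gemma:265, Mira:90, Quasar:400 → nearest is Sigma
(8, 7) — d² to each: Sigma:340, Nova:41, Orion:226, Gemma:145, Mira:180, Quasar:10 → nearest is Quasar
(-2, 7) — d² to each: Sigma:160, Nova:41, Orion:346, Gemma:5, Mira:160, Quasar:130 → nearest is Gemma
1 of the 4 points has Quasar as nearest.

1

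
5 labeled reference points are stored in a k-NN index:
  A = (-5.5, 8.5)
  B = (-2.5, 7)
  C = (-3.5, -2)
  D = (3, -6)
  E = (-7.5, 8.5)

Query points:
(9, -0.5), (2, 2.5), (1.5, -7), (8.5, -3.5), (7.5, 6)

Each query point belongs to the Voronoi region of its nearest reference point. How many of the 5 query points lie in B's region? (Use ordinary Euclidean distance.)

(9, -0.5) — d² to each: A:291.25, B:188.5, C:158.5, D:66.25, E:353.25 → nearest is D
(2, 2.5) — d² to each: A:92.25, B:40.5, C:50.5, D:73.25, E:126.25 → nearest is B
(1.5, -7) — d² to each: A:289.25, B:212, C:50, D:3.25, E:321.25 → nearest is D
(8.5, -3.5) — d² to each: A:340, B:231.25, C:146.25, D:36.5, E:400 → nearest is D
(7.5, 6) — d² to each: A:175.25, B:101, C:185, D:164.25, E:231.25 → nearest is B
2 of the 5 points have B as nearest.

2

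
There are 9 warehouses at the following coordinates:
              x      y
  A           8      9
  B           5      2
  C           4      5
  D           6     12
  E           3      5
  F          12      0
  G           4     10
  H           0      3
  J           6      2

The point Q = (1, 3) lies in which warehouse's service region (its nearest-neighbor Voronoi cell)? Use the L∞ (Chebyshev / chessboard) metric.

d(Q,A) = max(7, 6) = 7
d(Q,B) = max(4, 1) = 4
d(Q,C) = max(3, 2) = 3
d(Q,D) = max(5, 9) = 9
d(Q,E) = max(2, 2) = 2
d(Q,F) = max(11, 3) = 11
d(Q,G) = max(3, 7) = 7
d(Q,H) = max(1, 0) = 1
d(Q,J) = max(5, 1) = 5
Minimum is at H.

H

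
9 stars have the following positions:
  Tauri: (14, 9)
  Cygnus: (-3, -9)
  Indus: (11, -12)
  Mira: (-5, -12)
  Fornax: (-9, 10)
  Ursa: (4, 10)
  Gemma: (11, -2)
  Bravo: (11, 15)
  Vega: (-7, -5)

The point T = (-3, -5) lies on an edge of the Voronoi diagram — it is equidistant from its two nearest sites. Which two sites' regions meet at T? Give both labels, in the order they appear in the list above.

Squared distances from T to each site:
d²(T, Tauri) = (-3−14)² + (-5−9)² = 289 + 196 = 485
d²(T, Cygnus) = (-3−(-3))² + (-5−(-9))² = 0 + 16 = 16
d²(T, Indus) = (-3−11)² + (-5−(-12))² = 196 + 49 = 245
d²(T, Mira) = (-3−(-5))² + (-5−(-12))² = 4 + 49 = 53
d²(T, Fornax) = (-3−(-9))² + (-5−10)² = 36 + 225 = 261
d²(T, Ursa) = (-3−4)² + (-5−10)² = 49 + 225 = 274
d²(T, Gemma) = (-3−11)² + (-5−(-2))² = 196 + 9 = 205
d²(T, Bravo) = (-3−11)² + (-5−15)² = 196 + 400 = 596
d²(T, Vega) = (-3−(-7))² + (-5−(-5))² = 16 + 0 = 16
T is equidistant from Cygnus and Vega (both at squared distance 16), and every other site is strictly farther — so T lies on the Cygnus–Vega Voronoi edge.

Cygnus and Vega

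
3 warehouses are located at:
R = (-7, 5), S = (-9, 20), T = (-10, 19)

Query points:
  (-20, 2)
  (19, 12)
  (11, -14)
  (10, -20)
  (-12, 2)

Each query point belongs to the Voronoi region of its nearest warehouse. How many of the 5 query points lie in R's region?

(-20, 2) — d² to each: R:178, S:445, T:389 → nearest is R
(19, 12) — d² to each: R:725, S:848, T:890 → nearest is R
(11, -14) — d² to each: R:685, S:1556, T:1530 → nearest is R
(10, -20) — d² to each: R:914, S:1961, T:1921 → nearest is R
(-12, 2) — d² to each: R:34, S:333, T:293 → nearest is R
5 of the 5 points have R as nearest.

5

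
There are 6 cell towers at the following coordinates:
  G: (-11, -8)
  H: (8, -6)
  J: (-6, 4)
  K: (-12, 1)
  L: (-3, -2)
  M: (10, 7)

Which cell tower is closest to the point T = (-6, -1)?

Compare squared distances (the ordering matches that of the actual distances):
|TG|² = 25 + 49 = 74
|TH|² = 196 + 25 = 221
|TJ|² = 0 + 25 = 25
|TK|² = 36 + 4 = 40
|TL|² = 9 + 1 = 10
|TM|² = 256 + 64 = 320
The smallest is to L, so T lies in the Voronoi region of L.

L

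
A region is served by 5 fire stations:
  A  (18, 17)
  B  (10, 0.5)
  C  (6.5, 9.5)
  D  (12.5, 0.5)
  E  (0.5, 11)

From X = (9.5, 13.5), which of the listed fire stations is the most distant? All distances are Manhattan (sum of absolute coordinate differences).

d(X,A) = |9.5−18| + |13.5−17| = 8.5 + 3.5 = 12
d(X,B) = |9.5−10| + |13.5−0.5| = 0.5 + 13 = 13.5
d(X,C) = |9.5−6.5| + |13.5−9.5| = 3 + 4 = 7
d(X,D) = |9.5−12.5| + |13.5−0.5| = 3 + 13 = 16
d(X,E) = |9.5−0.5| + |13.5−11| = 9 + 2.5 = 11.5
The largest is to D.

D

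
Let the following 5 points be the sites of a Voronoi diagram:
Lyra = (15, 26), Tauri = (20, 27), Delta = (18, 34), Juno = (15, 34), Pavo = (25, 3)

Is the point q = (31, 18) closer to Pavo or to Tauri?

Tauri

Compare squared distances:
d²(q, Pavo) = (31−25)² + (18−3)² = 36 + 225 = 261
d²(q, Tauri) = (31−20)² + (18−27)² = 121 + 81 = 202
261 > 202, so Tauri is closer.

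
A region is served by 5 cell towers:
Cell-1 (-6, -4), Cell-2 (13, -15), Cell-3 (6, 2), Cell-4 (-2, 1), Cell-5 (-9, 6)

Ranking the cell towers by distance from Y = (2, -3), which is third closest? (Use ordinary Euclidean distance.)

Squared Euclidean distances:
d²(Y, Cell-1) = (2−(-6))² + (-3−(-4))² = 64 + 1 = 65
d²(Y, Cell-2) = (2−13)² + (-3−(-15))² = 121 + 144 = 265
d²(Y, Cell-3) = (2−6)² + (-3−2)² = 16 + 25 = 41
d²(Y, Cell-4) = (2−(-2))² + (-3−1)² = 16 + 16 = 32
d²(Y, Cell-5) = (2−(-9))² + (-3−6)² = 121 + 81 = 202
Sorted ascending: Cell-4, Cell-3, Cell-1, Cell-5, … — the third-nearest is Cell-1.

Cell-1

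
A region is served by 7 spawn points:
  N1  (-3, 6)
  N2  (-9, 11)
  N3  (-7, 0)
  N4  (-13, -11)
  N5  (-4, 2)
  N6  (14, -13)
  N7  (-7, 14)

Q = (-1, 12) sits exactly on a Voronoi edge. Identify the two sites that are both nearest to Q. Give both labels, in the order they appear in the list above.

N1 and N7

Squared distances from Q to each site:
|QN1|² = (-1−(-3))² + (12−6)² = 4 + 36 = 40
|QN2|² = (-1−(-9))² + (12−11)² = 64 + 1 = 65
|QN3|² = (-1−(-7))² + (12−0)² = 36 + 144 = 180
|QN4|² = (-1−(-13))² + (12−(-11))² = 144 + 529 = 673
|QN5|² = (-1−(-4))² + (12−2)² = 9 + 100 = 109
|QN6|² = (-1−14)² + (12−(-13))² = 225 + 625 = 850
|QN7|² = (-1−(-7))² + (12−14)² = 36 + 4 = 40
Q is equidistant from N1 and N7 (both at squared distance 40), and every other site is strictly farther — so Q lies on the N1–N7 Voronoi edge.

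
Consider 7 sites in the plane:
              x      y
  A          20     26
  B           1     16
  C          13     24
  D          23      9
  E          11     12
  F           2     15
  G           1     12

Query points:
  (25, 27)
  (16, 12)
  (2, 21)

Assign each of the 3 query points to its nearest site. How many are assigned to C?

(25, 27) — d² to each: A:26, B:697, C:153, D:328, E:421, F:673, G:801 → nearest is A
(16, 12) — d² to each: A:212, B:241, C:153, D:58, E:25, F:205, G:225 → nearest is E
(2, 21) — d² to each: A:349, B:26, C:130, D:585, E:162, F:36, G:82 → nearest is B
0 of the 3 points have C as nearest.

0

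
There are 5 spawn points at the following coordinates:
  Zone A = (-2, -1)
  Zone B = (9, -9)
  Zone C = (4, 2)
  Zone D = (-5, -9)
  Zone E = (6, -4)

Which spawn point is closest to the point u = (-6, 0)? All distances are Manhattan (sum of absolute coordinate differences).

Zone A

d(u, Zone A) = 4 + 1 = 5
d(u, Zone B) = 15 + 9 = 24
d(u, Zone C) = 10 + 2 = 12
d(u, Zone D) = 1 + 9 = 10
d(u, Zone E) = 12 + 4 = 16
Zone A is nearest.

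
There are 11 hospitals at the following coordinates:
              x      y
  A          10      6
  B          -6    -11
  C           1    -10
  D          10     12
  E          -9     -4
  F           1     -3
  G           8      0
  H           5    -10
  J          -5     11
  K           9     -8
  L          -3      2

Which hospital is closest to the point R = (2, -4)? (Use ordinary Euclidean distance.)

F

Since √ is increasing, it suffices to compare squared distances:
|RA|² = 64 + 100 = 164
|RB|² = 64 + 49 = 113
|RC|² = 1 + 36 = 37
|RD|² = 64 + 256 = 320
|RE|² = 121 + 0 = 121
|RF|² = 1 + 1 = 2
|RG|² = 36 + 16 = 52
|RH|² = 9 + 36 = 45
|RJ|² = 49 + 225 = 274
|RK|² = 49 + 16 = 65
|RL|² = 25 + 36 = 61
F is nearest.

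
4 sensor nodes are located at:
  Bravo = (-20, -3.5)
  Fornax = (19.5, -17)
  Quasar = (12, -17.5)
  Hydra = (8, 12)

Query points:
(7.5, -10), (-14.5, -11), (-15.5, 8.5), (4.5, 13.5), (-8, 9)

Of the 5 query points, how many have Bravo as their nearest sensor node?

(7.5, -10) — d² to each: Bravo:798.5, Fornax:193, Quasar:76.5, Hydra:484.25 → nearest is Quasar
(-14.5, -11) — d² to each: Bravo:86.5, Fornax:1192, Quasar:744.5, Hydra:1035.25 → nearest is Bravo
(-15.5, 8.5) — d² to each: Bravo:164.25, Fornax:1875.25, Quasar:1432.25, Hydra:564.5 → nearest is Bravo
(4.5, 13.5) — d² to each: Bravo:889.25, Fornax:1155.25, Quasar:1017.25, Hydra:14.5 → nearest is Hydra
(-8, 9) — d² to each: Bravo:300.25, Fornax:1432.25, Quasar:1102.25, Hydra:265 → nearest is Hydra
2 of the 5 points have Bravo as nearest.

2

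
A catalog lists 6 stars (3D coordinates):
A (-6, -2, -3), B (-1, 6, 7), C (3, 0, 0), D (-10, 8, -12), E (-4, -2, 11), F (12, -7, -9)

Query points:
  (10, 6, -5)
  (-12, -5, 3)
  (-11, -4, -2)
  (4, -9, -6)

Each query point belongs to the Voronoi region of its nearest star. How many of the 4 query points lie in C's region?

1

(10, 6, -5) — d² to each: A:324, B:265, C:110, D:453, E:516, F:189 → nearest is C
(-12, -5, 3) — d² to each: A:81, B:258, C:259, D:398, E:137, F:724 → nearest is A
(-11, -4, -2) — d² to each: A:30, B:281, C:216, D:245, E:222, F:587 → nearest is A
(4, -9, -6) — d² to each: A:158, B:419, C:118, D:521, E:402, F:77 → nearest is F
1 of the 4 points has C as nearest.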